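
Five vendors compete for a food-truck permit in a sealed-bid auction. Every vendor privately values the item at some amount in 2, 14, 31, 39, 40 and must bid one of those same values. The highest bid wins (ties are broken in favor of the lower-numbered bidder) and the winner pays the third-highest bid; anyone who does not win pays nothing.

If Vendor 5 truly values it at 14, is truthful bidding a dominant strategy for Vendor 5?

Consider the case where Vendor 1 bids 2, Vendor 2 bids 2, Vendor 3 bids 2 and Vendor 4 bids 14.
Truthful bid 14: loses, pays 0, utility 0.
Bid 31 instead: wins, pays 2, utility 14 - 2 = 12.
Since 12 > 0, bidding 31 is strictly better here, so truthful bidding is not dominant.

No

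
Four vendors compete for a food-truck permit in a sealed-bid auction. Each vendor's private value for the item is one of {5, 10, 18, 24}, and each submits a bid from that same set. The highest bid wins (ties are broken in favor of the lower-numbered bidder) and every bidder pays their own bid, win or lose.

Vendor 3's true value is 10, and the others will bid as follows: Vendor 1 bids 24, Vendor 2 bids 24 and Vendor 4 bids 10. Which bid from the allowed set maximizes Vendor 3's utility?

Bid 5: loses but pays 5, utility -5.
Bid 10: loses but pays 10, utility -10.
Bid 18: loses but pays 18, utility -18.
Bid 24: loses but pays 24, utility -24.
The best choice is 5 with utility -5.

5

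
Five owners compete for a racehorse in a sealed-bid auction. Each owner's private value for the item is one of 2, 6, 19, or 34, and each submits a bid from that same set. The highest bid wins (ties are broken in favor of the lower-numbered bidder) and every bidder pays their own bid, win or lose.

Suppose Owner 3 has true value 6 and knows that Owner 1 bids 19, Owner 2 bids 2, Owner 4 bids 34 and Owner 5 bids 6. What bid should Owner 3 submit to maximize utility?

Bid 2: loses but pays 2, utility -2.
Bid 6: loses but pays 6, utility -6.
Bid 19: loses but pays 19, utility -19.
Bid 34: wins, pays 34, utility 6 - 34 = -28.
The best choice is 2 with utility -2.

2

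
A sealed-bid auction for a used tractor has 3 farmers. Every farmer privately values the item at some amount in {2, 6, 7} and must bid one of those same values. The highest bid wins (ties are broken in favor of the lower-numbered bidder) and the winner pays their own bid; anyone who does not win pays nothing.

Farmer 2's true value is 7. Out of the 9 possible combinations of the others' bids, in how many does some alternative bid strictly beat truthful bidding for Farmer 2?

Others bid (2, 2): truth gives 0; bid 6 gives 1 > 0. Violating.
Others bid (2, 6): truth gives 0; bid 6 gives 1 > 0. Violating.
Others bid (2, 7): truth gives 0; no alternative beats it.
Others bid (6, 2): truth gives 0; no alternative beats it.
(Checking all 9 profiles: 2 have a profitable deviation, 7 do not.)

2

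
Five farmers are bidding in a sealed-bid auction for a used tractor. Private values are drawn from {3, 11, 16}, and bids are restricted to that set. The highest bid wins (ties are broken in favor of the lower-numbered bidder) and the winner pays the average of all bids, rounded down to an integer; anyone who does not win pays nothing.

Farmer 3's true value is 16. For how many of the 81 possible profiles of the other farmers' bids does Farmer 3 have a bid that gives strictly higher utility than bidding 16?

4

Others bid (3, 3, 3, 3): truth gives 11; bid 11 gives 12 > 11. Violating.
Others bid (3, 3, 3, 11): truth gives 9; bid 11 gives 10 > 9. Violating.
Others bid (3, 3, 11, 3): truth gives 9; bid 11 gives 10 > 9. Violating.
Others bid (3, 3, 11, 11): truth gives 8; bid 11 gives 9 > 8. Violating.
Others bid (3, 3, 3, 16): truth gives 8; no alternative beats it.
Others bid (3, 3, 11, 16): truth gives 7; no alternative beats it.
(Checking all 81 profiles: 4 have a profitable deviation, 77 do not.)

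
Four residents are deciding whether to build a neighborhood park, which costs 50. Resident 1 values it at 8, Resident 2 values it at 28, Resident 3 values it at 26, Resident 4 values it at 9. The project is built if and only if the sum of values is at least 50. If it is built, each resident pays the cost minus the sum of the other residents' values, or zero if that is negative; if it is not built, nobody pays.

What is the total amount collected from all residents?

12

Total value 71 ≥ cost 50, so it is built.
Resident 1: others sum to 63; max(0, 50 - 63) = 0.
Resident 2: others sum to 43; max(0, 50 - 43) = 7.
Resident 3: others sum to 45; max(0, 50 - 45) = 5.
Resident 4: others sum to 62; max(0, 50 - 62) = 0.
Total collected = 0 + 7 + 5 + 0 = 12.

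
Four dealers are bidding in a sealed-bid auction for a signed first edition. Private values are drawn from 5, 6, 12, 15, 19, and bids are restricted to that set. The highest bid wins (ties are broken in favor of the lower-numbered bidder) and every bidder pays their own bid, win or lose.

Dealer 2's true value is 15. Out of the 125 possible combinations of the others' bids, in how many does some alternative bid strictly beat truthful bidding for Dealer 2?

95

Others bid (5, 5, 5): truth gives 0; bid 6 gives 9 > 0. Violating.
Others bid (5, 5, 6): truth gives 0; bid 6 gives 9 > 0. Violating.
Others bid (5, 5, 12): truth gives 0; bid 12 gives 3 > 0. Violating.
Others bid (5, 5, 19): truth gives -15; bid 19 gives -4 > -15. Violating.
Others bid (5, 5, 15): truth gives 0; no alternative beats it.
Others bid (5, 6, 15): truth gives 0; no alternative beats it.
(Checking all 125 profiles: 95 have a profitable deviation, 30 do not.)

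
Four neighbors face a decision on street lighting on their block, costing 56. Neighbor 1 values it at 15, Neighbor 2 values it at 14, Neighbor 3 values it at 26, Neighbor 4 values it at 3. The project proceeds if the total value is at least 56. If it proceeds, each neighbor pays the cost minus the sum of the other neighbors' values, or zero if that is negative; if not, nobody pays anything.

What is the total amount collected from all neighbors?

50

Total value 58 ≥ cost 56, so it is built.
Neighbor 1: others sum to 43; max(0, 56 - 43) = 13.
Neighbor 2: others sum to 44; max(0, 56 - 44) = 12.
Neighbor 3: others sum to 32; max(0, 56 - 32) = 24.
Neighbor 4: others sum to 55; max(0, 56 - 55) = 1.
Total collected = 13 + 12 + 24 + 1 = 50.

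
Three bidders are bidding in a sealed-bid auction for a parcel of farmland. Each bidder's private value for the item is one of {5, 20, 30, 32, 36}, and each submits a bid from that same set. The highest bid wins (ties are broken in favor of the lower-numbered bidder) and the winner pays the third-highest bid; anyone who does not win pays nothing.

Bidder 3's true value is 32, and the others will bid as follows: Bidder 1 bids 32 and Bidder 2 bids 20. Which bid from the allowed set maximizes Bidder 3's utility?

36

Bid 5: loses, pays 0, utility 0.
Bid 20: loses, pays 0, utility 0.
Bid 30: loses, pays 0, utility 0.
Bid 32: loses, pays 0, utility 0.
Bid 36: wins, pays 20, utility 32 - 20 = 12.
The best choice is 36 with utility 12.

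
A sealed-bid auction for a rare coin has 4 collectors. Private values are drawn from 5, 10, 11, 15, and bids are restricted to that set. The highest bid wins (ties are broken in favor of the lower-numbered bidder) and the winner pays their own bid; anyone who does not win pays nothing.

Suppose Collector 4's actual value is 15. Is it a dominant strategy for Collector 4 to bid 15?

Consider the case where Collector 1 bids 5, Collector 2 bids 5 and Collector 3 bids 5.
Truthful bid 15: wins, pays 15, utility 15 - 15 = 0.
Bid 10 instead: wins, pays 10, utility 15 - 10 = 5.
Since 5 > 0, bidding 10 is strictly better here, so truthful bidding is not dominant.

No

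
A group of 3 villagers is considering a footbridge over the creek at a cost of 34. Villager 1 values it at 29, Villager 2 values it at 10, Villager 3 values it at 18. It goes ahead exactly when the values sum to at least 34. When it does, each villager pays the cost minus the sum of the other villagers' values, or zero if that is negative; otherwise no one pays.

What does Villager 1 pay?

Total value 57 ≥ cost 34, so the project is built.
The other villagers' values sum to 28.
Cost minus that sum is 34 - 28 = 6.

6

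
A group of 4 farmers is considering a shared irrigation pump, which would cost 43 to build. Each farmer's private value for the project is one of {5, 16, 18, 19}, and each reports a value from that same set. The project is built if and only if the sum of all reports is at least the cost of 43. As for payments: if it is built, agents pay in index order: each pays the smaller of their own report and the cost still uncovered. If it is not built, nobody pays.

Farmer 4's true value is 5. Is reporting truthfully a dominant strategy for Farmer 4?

Check each profile of the others' reports and compare truth against every alternative report.
Others report (5, 5, 18): truth gives 0, best alternative gives -10.
Others report (5, 18, 5): truth gives 0, best alternative gives -10.
Others report (18, 5, 5): truth gives 0, best alternative gives -10.
Others report (5, 5, 19): truth gives 0, best alternative gives -9.
Others report (5, 19, 5): truth gives 0, best alternative gives -9.
Others report (19, 5, 5): truth gives 0, best alternative gives -9.
(Remaining 58 profiles checked similarly; truth is weakly best in each.)
In every case the truthful report is at least as good as any alternative, so it is a dominant strategy.

Yes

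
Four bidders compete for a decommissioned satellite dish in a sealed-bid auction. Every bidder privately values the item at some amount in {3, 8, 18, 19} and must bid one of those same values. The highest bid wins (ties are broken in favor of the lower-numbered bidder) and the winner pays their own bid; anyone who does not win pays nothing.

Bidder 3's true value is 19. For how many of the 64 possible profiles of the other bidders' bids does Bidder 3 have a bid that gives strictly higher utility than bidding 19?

12

Others bid (3, 3, 3): truth gives 0; bid 8 gives 11 > 0. Violating.
Others bid (3, 3, 8): truth gives 0; bid 8 gives 11 > 0. Violating.
Others bid (3, 3, 18): truth gives 0; bid 18 gives 1 > 0. Violating.
Others bid (3, 8, 3): truth gives 0; bid 18 gives 1 > 0. Violating.
Others bid (3, 3, 19): truth gives 0; no alternative beats it.
Others bid (3, 8, 19): truth gives 0; no alternative beats it.
(Checking all 64 profiles: 12 have a profitable deviation, 52 do not.)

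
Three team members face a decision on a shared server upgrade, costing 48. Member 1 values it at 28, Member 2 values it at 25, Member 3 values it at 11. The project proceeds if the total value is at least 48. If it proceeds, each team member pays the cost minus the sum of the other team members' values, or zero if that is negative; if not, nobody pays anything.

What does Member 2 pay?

Total value 64 ≥ cost 48, so the project is built.
The other team members' values sum to 39.
Cost minus that sum is 48 - 39 = 9.

9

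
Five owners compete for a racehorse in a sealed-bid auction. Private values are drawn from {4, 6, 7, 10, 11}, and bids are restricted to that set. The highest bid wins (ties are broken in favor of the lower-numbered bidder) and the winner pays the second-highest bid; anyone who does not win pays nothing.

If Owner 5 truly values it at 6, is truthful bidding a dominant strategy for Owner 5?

Check each profile of the others' bids and compare truth against every alternative bid.
Others bid (4, 4, 4, 4): truth gives 2, best alternative gives 2.
Others bid (4, 4, 4, 6): truth gives 0, best alternative gives 0.
Others bid (4, 4, 4, 7): truth gives 0, best alternative gives 0.
Others bid (4, 4, 4, 10): truth gives 0, best alternative gives 0.
Others bid (4, 4, 4, 11): truth gives 0, best alternative gives 0.
Others bid (4, 4, 6, 4): truth gives 0, best alternative gives 0.
(Remaining 619 profiles checked similarly; truth is weakly best in each.)
In every case the truthful bid is at least as good as any alternative, so it is a dominant strategy.

Yes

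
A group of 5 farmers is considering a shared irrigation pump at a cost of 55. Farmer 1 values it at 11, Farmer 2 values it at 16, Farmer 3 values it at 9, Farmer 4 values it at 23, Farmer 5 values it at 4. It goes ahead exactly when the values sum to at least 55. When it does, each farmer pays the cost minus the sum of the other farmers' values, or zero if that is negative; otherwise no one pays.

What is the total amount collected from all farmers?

Total value 63 ≥ cost 55, so it is built.
Farmer 1: others sum to 52; max(0, 55 - 52) = 3.
Farmer 2: others sum to 47; max(0, 55 - 47) = 8.
Farmer 3: others sum to 54; max(0, 55 - 54) = 1.
Farmer 4: others sum to 40; max(0, 55 - 40) = 15.
Farmer 5: others sum to 59; max(0, 55 - 59) = 0.
Total collected = 3 + 8 + 1 + 15 + 0 = 27.

27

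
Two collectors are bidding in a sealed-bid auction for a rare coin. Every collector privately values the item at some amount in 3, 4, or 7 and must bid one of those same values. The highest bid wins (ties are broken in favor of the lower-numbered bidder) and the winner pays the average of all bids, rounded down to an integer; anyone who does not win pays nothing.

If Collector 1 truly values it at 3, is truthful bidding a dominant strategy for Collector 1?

Yes

Check each profile of the others' bids and compare truth against every alternative bid.
Others bid (4): truth gives 0, best alternative gives -1.
Others bid (3): truth gives 0, best alternative gives 0.
Others bid (7): truth gives 0, best alternative gives 0.
In every case the truthful bid is at least as good as any alternative, so it is a dominant strategy.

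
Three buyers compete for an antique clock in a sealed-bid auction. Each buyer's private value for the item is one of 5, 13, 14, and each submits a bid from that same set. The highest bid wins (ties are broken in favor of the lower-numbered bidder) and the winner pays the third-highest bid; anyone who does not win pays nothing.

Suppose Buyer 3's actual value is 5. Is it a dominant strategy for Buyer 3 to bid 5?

Yes

Check each profile of the others' bids and compare truth against every alternative bid.
Others bid (5, 5): truth gives 0, best alternative gives 0.
Others bid (5, 13): truth gives 0, best alternative gives 0.
Others bid (5, 14): truth gives 0, best alternative gives 0.
Others bid (13, 5): truth gives 0, best alternative gives 0.
Others bid (13, 13): truth gives 0, best alternative gives 0.
Others bid (13, 14): truth gives 0, best alternative gives 0.
(Remaining 3 profiles checked similarly; truth is weakly best in each.)
In every case the truthful bid is at least as good as any alternative, so it is a dominant strategy.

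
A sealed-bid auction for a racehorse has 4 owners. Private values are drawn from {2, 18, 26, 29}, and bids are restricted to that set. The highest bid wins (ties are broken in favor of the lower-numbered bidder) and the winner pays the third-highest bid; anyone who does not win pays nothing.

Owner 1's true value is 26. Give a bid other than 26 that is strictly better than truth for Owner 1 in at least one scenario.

Suppose Owner 2 bids 2, Owner 3 bids 2 and Owner 4 bids 29.
Bid 26: loses, pays 0, utility 0.
Bid 29: wins, pays 2, utility 26 - 2 = 24.
So bidding 29 beats truth here (24 > 0).

29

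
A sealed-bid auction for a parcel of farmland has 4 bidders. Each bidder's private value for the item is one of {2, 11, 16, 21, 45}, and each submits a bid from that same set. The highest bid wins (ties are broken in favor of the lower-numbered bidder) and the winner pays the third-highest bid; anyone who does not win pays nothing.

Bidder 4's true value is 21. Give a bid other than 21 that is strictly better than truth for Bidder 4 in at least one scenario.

45

Suppose Bidder 1 bids 2, Bidder 2 bids 2 and Bidder 3 bids 21.
Bid 21: loses, pays 0, utility 0.
Bid 45: wins, pays 2, utility 21 - 2 = 19.
So bidding 45 beats truth here (19 > 0).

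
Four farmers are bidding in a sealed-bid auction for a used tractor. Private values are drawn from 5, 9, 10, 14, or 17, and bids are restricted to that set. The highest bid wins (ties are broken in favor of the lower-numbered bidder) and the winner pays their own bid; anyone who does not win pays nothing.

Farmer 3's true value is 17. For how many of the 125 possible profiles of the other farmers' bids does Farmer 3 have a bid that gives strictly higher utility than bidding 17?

36

Others bid (5, 5, 5): truth gives 0; bid 9 gives 8 > 0. Violating.
Others bid (5, 5, 9): truth gives 0; bid 9 gives 8 > 0. Violating.
Others bid (5, 5, 10): truth gives 0; bid 10 gives 7 > 0. Violating.
Others bid (5, 5, 14): truth gives 0; bid 14 gives 3 > 0. Violating.
Others bid (5, 5, 17): truth gives 0; no alternative beats it.
Others bid (5, 9, 17): truth gives 0; no alternative beats it.
(Checking all 125 profiles: 36 have a profitable deviation, 89 do not.)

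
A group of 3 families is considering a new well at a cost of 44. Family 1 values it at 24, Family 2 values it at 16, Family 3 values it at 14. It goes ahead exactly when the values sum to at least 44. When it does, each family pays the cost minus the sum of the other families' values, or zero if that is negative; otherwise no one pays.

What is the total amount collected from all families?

Total value 54 ≥ cost 44, so it is built.
Family 1: others sum to 30; max(0, 44 - 30) = 14.
Family 2: others sum to 38; max(0, 44 - 38) = 6.
Family 3: others sum to 40; max(0, 44 - 40) = 4.
Total collected = 14 + 6 + 4 = 24.

24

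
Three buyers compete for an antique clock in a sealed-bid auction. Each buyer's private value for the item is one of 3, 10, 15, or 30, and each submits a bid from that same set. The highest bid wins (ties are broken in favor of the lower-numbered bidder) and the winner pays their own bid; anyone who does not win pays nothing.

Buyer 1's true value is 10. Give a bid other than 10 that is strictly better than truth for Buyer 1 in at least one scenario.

3

Suppose Buyer 2 bids 3 and Buyer 3 bids 3.
Bid 10: wins, pays 10, utility 10 - 10 = 0.
Bid 3: wins, pays 3, utility 10 - 3 = 7.
So bidding 3 beats truth here (7 > 0).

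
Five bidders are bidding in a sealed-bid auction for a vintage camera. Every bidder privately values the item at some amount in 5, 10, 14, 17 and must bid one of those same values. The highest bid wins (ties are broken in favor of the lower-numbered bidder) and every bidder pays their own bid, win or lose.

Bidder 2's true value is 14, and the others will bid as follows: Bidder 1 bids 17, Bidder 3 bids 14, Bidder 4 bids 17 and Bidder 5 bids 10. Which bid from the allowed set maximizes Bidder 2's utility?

Bid 5: loses but pays 5, utility -5.
Bid 10: loses but pays 10, utility -10.
Bid 14: loses but pays 14, utility -14.
Bid 17: loses but pays 17, utility -17.
The best choice is 5 with utility -5.

5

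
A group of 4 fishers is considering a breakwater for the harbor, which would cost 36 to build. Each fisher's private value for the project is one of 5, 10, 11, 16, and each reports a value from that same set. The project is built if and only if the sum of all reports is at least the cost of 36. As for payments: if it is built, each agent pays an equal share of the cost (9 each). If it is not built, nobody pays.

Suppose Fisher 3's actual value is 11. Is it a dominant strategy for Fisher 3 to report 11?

No

Consider the case where Fisher 1 reports 5, Fisher 2 reports 5 and Fisher 4 reports 10.
Truthful report 11: project not built, utility 0.
Report 16 instead: project built, pays 9, utility 11 - 9 = 2.
Since 2 > 0, reporting 16 is strictly better here, so truthful reporting is not dominant.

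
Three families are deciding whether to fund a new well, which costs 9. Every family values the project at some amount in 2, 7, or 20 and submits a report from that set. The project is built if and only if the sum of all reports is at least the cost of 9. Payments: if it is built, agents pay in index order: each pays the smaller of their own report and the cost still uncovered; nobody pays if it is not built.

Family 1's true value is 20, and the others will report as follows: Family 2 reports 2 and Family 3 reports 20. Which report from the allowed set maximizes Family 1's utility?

Report 2: project built, pays 2, utility 20 - 2 = 18.
Report 7: project built, pays 7, utility 20 - 7 = 13.
Report 20: project built, pays 9, utility 20 - 9 = 11.
The best choice is 2 with utility 18.

2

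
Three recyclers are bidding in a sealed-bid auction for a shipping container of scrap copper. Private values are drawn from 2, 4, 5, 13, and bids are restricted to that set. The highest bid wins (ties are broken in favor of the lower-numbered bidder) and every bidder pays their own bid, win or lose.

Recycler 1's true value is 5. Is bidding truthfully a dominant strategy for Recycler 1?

Consider the case where Recycler 2 bids 2 and Recycler 3 bids 2.
Truthful bid 5: wins, pays 5, utility 5 - 5 = 0.
Bid 2 instead: wins, pays 2, utility 5 - 2 = 3.
Since 3 > 0, bidding 2 is strictly better here, so truthful bidding is not dominant.

No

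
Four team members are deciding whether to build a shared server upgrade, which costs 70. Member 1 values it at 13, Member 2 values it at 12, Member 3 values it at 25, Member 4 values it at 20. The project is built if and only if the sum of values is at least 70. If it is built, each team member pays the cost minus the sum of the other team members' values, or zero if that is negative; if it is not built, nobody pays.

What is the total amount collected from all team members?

70

Total value 70 ≥ cost 70, so it is built.
Member 1: others sum to 57; max(0, 70 - 57) = 13.
Member 2: others sum to 58; max(0, 70 - 58) = 12.
Member 3: others sum to 45; max(0, 70 - 45) = 25.
Member 4: others sum to 50; max(0, 70 - 50) = 20.
Total collected = 13 + 12 + 25 + 20 = 70.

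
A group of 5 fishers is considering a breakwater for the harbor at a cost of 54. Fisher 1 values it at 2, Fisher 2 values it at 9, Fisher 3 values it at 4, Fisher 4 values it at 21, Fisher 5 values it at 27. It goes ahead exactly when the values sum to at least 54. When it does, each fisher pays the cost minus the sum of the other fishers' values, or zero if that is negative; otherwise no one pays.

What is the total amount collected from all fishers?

Total value 63 ≥ cost 54, so it is built.
Fisher 1: others sum to 61; max(0, 54 - 61) = 0.
Fisher 2: others sum to 54; max(0, 54 - 54) = 0.
Fisher 3: others sum to 59; max(0, 54 - 59) = 0.
Fisher 4: others sum to 42; max(0, 54 - 42) = 12.
Fisher 5: others sum to 36; max(0, 54 - 36) = 18.
Total collected = 0 + 0 + 0 + 12 + 18 = 30.

30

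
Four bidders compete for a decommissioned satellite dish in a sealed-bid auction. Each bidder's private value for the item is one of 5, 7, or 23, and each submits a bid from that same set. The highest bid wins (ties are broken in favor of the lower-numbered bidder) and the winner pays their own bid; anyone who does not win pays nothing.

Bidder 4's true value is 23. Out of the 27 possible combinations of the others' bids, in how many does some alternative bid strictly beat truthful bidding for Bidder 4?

Others bid (5, 5, 5): truth gives 0; bid 7 gives 16 > 0. Violating.
Others bid (5, 5, 7): truth gives 0; no alternative beats it.
Others bid (5, 5, 23): truth gives 0; no alternative beats it.
(Checking all 27 profiles: 1 has a profitable deviation, 26 do not.)

1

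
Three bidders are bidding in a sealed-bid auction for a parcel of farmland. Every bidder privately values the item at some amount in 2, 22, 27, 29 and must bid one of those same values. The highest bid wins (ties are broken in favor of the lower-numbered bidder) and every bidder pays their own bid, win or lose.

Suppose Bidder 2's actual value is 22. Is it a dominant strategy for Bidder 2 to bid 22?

No

Consider the case where Bidder 1 bids 2 and Bidder 3 bids 27.
Truthful bid 22: loses but pays 22, utility -22.
Bid 2 instead: loses but pays 2, utility -2.
Since -2 > -22, bidding 2 is strictly better here, so truthful bidding is not dominant.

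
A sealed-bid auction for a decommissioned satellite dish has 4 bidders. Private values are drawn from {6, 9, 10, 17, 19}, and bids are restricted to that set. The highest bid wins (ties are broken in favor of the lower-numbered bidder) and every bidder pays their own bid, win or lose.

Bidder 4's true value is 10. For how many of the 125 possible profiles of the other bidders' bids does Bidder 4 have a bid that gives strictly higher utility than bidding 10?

118

Others bid (6, 6, 6): truth gives 0; bid 9 gives 1 > 0. Violating.
Others bid (6, 6, 10): truth gives -10; bid 6 gives -6 > -10. Violating.
Others bid (6, 6, 17): truth gives -10; bid 6 gives -6 > -10. Violating.
Others bid (6, 6, 19): truth gives -10; bid 6 gives -6 > -10. Violating.
Others bid (6, 6, 9): truth gives 0; no alternative beats it.
Others bid (6, 9, 6): truth gives 0; no alternative beats it.
(Checking all 125 profiles: 118 have a profitable deviation, 7 do not.)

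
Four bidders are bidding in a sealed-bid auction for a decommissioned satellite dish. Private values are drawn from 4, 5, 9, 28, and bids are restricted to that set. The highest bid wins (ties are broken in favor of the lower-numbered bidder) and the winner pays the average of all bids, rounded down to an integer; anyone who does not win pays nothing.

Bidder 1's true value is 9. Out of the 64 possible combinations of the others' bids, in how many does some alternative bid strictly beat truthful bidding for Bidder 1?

8

Others bid (4, 4, 4): truth gives 4; bid 4 gives 5 > 4. Violating.
Others bid (4, 4, 5): truth gives 4; bid 5 gives 5 > 4. Violating.
Others bid (4, 5, 4): truth gives 4; bid 5 gives 5 > 4. Violating.
Others bid (4, 5, 5): truth gives 4; bid 5 gives 5 > 4. Violating.
Others bid (4, 4, 9): truth gives 3; no alternative beats it.
Others bid (4, 4, 28): truth gives 0; no alternative beats it.
(Checking all 64 profiles: 8 have a profitable deviation, 56 do not.)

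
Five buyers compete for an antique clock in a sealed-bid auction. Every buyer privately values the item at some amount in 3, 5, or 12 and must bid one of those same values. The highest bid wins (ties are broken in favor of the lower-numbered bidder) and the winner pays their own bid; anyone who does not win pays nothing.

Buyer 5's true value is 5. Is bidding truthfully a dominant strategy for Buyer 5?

Check each profile of the others' bids and compare truth against every alternative bid.
Others bid (3, 3, 3, 3): truth gives 0, best alternative gives 0.
Others bid (3, 3, 3, 5): truth gives 0, best alternative gives 0.
Others bid (3, 3, 3, 12): truth gives 0, best alternative gives 0.
Others bid (3, 3, 5, 3): truth gives 0, best alternative gives 0.
Others bid (3, 3, 5, 5): truth gives 0, best alternative gives 0.
Others bid (3, 3, 5, 12): truth gives 0, best alternative gives 0.
(Remaining 75 profiles checked similarly; truth is weakly best in each.)
In every case the truthful bid is at least as good as any alternative, so it is a dominant strategy.

Yes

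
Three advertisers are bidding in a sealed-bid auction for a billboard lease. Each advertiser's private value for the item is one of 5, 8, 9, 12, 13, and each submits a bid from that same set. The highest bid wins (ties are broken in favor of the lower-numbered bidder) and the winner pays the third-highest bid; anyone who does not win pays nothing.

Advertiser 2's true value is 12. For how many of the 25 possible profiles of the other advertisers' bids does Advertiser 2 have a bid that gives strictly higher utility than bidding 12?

Others bid (5, 13): truth gives 0; bid 13 gives 7 > 0. Violating.
Others bid (8, 13): truth gives 0; bid 13 gives 4 > 0. Violating.
Others bid (9, 13): truth gives 0; bid 13 gives 3 > 0. Violating.
Others bid (12, 5): truth gives 0; bid 13 gives 7 > 0. Violating.
Others bid (5, 5): truth gives 7; no alternative beats it.
Others bid (5, 8): truth gives 7; no alternative beats it.
(Checking all 25 profiles: 6 have a profitable deviation, 19 do not.)

6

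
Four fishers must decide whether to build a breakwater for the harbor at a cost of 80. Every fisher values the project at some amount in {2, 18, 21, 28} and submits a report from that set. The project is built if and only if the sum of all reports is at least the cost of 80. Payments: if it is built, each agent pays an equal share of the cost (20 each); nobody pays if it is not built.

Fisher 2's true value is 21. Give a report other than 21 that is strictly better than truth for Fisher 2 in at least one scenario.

28

Suppose Fisher 1 reports 2, Fisher 3 reports 28 and Fisher 4 reports 28.
Report 21: project not built, utility 0.
Report 28: project built, pays 20, utility 21 - 20 = 1.
So reporting 28 beats truth here (1 > 0).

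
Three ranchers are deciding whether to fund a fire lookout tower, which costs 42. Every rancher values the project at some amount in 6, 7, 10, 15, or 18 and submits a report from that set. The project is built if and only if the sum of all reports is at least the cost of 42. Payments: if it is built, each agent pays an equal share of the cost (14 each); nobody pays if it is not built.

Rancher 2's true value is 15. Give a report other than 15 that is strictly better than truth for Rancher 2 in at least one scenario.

18

Suppose Rancher 1 reports 6 and Rancher 3 reports 18.
Report 15: project not built, utility 0.
Report 18: project built, pays 14, utility 15 - 14 = 1.
So reporting 18 beats truth here (1 > 0).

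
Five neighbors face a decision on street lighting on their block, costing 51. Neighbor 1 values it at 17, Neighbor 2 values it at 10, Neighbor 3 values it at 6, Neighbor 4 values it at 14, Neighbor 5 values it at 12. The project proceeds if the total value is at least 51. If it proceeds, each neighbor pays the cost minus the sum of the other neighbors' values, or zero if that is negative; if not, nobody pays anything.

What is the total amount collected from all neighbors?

Total value 59 ≥ cost 51, so it is built.
Neighbor 1: others sum to 42; max(0, 51 - 42) = 9.
Neighbor 2: others sum to 49; max(0, 51 - 49) = 2.
Neighbor 3: others sum to 53; max(0, 51 - 53) = 0.
Neighbor 4: others sum to 45; max(0, 51 - 45) = 6.
Neighbor 5: others sum to 47; max(0, 51 - 47) = 4.
Total collected = 9 + 2 + 0 + 6 + 4 = 21.

21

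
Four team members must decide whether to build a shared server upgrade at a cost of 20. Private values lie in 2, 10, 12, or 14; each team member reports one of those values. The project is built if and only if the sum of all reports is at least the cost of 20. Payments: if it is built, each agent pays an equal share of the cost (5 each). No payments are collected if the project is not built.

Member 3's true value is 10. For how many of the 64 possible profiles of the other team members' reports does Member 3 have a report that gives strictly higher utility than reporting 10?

1

Others report (2, 2, 2): truth gives 0; report 14 gives 5 > 0. Violating.
Others report (2, 2, 10): truth gives 5; no alternative beats it.
Others report (2, 2, 12): truth gives 5; no alternative beats it.
(Checking all 64 profiles: 1 has a profitable deviation, 63 do not.)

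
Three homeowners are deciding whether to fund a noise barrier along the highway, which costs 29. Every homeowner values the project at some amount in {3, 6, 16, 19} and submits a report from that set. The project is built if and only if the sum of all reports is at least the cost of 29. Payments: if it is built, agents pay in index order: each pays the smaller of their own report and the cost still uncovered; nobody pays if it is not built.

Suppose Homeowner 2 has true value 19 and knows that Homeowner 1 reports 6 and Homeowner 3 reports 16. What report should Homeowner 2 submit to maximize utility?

16

Report 3: project not built, utility 0.
Report 6: project not built, utility 0.
Report 16: project built, pays 16, utility 19 - 16 = 3.
Report 19: project built, pays 19, utility 19 - 19 = 0.
The best choice is 16 with utility 3.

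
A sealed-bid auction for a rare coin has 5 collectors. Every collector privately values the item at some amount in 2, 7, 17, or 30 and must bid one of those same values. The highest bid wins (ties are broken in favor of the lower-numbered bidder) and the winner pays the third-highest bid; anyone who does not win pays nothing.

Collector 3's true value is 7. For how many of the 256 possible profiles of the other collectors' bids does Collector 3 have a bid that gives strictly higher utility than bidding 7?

Others bid (2, 2, 2, 17): truth gives 0; bid 17 gives 5 > 0. Violating.
Others bid (2, 2, 2, 30): truth gives 0; bid 30 gives 5 > 0. Violating.
Others bid (2, 2, 17, 2): truth gives 0; bid 17 gives 5 > 0. Violating.
Others bid (2, 2, 30, 2): truth gives 0; bid 30 gives 5 > 0. Violating.
Others bid (2, 2, 2, 2): truth gives 5; no alternative beats it.
Others bid (2, 2, 2, 7): truth gives 5; no alternative beats it.
(Checking all 256 profiles: 8 have a profitable deviation, 248 do not.)

8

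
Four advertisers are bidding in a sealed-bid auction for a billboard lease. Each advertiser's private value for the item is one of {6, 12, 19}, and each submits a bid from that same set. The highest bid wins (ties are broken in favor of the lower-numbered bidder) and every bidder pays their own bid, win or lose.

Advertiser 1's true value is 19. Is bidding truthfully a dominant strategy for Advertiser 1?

Consider the case where Advertiser 2 bids 6, Advertiser 3 bids 6 and Advertiser 4 bids 6.
Truthful bid 19: wins, pays 19, utility 19 - 19 = 0.
Bid 6 instead: wins, pays 6, utility 19 - 6 = 13.
Since 13 > 0, bidding 6 is strictly better here, so truthful bidding is not dominant.

No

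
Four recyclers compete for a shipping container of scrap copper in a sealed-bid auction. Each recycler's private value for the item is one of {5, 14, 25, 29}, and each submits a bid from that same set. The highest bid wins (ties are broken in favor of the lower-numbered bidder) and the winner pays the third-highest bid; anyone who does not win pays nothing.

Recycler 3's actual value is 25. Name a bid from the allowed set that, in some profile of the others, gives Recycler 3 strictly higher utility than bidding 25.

29

Suppose Recycler 1 bids 5, Recycler 2 bids 5 and Recycler 4 bids 29.
Bid 25: loses, pays 0, utility 0.
Bid 29: wins, pays 5, utility 25 - 5 = 20.
So bidding 29 beats truth here (20 > 0).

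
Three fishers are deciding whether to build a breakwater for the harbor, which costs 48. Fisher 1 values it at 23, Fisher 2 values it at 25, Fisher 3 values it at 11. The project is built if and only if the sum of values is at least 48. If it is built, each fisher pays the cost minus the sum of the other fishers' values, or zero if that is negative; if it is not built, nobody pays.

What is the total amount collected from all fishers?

26

Total value 59 ≥ cost 48, so it is built.
Fisher 1: others sum to 36; max(0, 48 - 36) = 12.
Fisher 2: others sum to 34; max(0, 48 - 34) = 14.
Fisher 3: others sum to 48; max(0, 48 - 48) = 0.
Total collected = 12 + 14 + 0 = 26.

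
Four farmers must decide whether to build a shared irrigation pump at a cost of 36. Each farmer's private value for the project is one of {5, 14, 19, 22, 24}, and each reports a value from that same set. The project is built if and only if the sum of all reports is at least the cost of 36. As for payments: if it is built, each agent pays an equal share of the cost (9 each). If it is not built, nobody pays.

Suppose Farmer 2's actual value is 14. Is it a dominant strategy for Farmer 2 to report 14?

No

Consider the case where Farmer 1 reports 5, Farmer 3 reports 5 and Farmer 4 reports 5.
Truthful report 14: project not built, utility 0.
Report 22 instead: project built, pays 9, utility 14 - 9 = 5.
Since 5 > 0, reporting 22 is strictly better here, so truthful reporting is not dominant.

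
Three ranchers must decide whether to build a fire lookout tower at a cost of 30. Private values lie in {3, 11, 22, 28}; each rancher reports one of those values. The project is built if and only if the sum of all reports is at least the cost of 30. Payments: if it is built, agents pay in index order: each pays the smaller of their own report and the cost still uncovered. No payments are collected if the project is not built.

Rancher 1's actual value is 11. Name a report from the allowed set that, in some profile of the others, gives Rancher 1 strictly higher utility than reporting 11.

Suppose Rancher 2 reports 3 and Rancher 3 reports 28.
Report 11: project built, pays 11, utility 11 - 11 = 0.
Report 3: project built, pays 3, utility 11 - 3 = 8.
So reporting 3 beats truth here (8 > 0).

3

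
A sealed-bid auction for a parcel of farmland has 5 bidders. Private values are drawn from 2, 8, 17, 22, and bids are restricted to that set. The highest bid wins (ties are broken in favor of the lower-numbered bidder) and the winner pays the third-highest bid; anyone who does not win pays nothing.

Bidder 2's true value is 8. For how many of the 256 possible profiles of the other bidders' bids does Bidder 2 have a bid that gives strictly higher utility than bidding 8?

Others bid (2, 2, 2, 17): truth gives 0; bid 17 gives 6 > 0. Violating.
Others bid (2, 2, 2, 22): truth gives 0; bid 22 gives 6 > 0. Violating.
Others bid (2, 2, 17, 2): truth gives 0; bid 17 gives 6 > 0. Violating.
Others bid (2, 2, 22, 2): truth gives 0; bid 22 gives 6 > 0. Violating.
Others bid (2, 2, 2, 2): truth gives 6; no alternative beats it.
Others bid (2, 2, 2, 8): truth gives 6; no alternative beats it.
(Checking all 256 profiles: 8 have a profitable deviation, 248 do not.)

8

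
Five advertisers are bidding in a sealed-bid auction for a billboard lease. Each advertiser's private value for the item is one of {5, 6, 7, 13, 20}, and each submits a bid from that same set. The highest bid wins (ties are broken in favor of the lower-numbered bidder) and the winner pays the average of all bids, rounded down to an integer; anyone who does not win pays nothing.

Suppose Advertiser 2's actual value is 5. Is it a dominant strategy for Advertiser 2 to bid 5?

Check each profile of the others' bids and compare truth against every alternative bid.
Others bid (5, 5, 5, 5): truth gives 0, best alternative gives 0.
Others bid (5, 5, 5, 6): truth gives 0, best alternative gives 0.
Others bid (5, 5, 5, 7): truth gives 0, best alternative gives 0.
Others bid (5, 5, 5, 13): truth gives 0, best alternative gives 0.
Others bid (5, 5, 5, 20): truth gives 0, best alternative gives 0.
Others bid (5, 5, 6, 5): truth gives 0, best alternative gives 0.
(Remaining 619 profiles checked similarly; truth is weakly best in each.)
In every case the truthful bid is at least as good as any alternative, so it is a dominant strategy.

Yes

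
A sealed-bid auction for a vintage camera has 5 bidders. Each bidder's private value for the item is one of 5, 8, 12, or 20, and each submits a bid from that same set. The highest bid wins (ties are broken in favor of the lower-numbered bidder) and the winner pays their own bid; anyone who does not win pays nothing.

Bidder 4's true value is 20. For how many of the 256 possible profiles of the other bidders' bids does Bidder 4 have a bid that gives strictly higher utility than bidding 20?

24

Others bid (5, 5, 5, 5): truth gives 0; bid 8 gives 12 > 0. Violating.
Others bid (5, 5, 5, 8): truth gives 0; bid 8 gives 12 > 0. Violating.
Others bid (5, 5, 5, 12): truth gives 0; bid 12 gives 8 > 0. Violating.
Others bid (5, 5, 8, 5): truth gives 0; bid 12 gives 8 > 0. Violating.
Others bid (5, 5, 5, 20): truth gives 0; no alternative beats it.
Others bid (5, 5, 8, 20): truth gives 0; no alternative beats it.
(Checking all 256 profiles: 24 have a profitable deviation, 232 do not.)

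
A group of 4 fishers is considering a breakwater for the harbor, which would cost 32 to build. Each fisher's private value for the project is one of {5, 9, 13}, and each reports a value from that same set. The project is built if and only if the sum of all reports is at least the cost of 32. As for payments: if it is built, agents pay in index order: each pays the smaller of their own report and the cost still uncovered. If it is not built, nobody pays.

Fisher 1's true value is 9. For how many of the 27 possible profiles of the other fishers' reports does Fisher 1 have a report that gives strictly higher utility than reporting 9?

17

Others report (5, 9, 13): truth gives 0; report 5 gives 4 > 0. Violating.
Others report (5, 13, 9): truth gives 0; report 5 gives 4 > 0. Violating.
Others report (5, 13, 13): truth gives 0; report 5 gives 4 > 0. Violating.
Others report (9, 5, 13): truth gives 0; report 5 gives 4 > 0. Violating.
Others report (5, 5, 5): truth gives 0; no alternative beats it.
Others report (5, 5, 9): truth gives 0; no alternative beats it.
(Checking all 27 profiles: 17 have a profitable deviation, 10 do not.)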